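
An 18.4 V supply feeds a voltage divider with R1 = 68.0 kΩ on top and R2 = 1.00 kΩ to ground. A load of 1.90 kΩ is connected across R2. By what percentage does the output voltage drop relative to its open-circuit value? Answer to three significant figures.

The divider's output (Thévenin) resistance is R1‖R2 = 0.9855 kΩ.
Fractional drop under load = R_th/(R_th + R_L) = 0.9855 / (0.9855 + 1.90) = 0.3415.
So the output falls by 34.2 %.

34.2 %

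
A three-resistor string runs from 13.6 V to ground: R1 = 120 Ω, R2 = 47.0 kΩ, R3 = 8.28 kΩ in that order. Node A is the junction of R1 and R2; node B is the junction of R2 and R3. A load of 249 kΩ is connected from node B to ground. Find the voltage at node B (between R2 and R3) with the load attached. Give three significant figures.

At node B, R3 is in parallel with the load: R3‖R_L = 8014 Ω.
Below node A the resistance is R2 + (R3‖R_L) = 55010 Ω, so V_A = 13.6 × 55010/55130 = 13.57 V.
Then V_B = V_A × (R3‖R_L)/(R2 + R3‖R_L) = 13.57 × 8014/55010 = 1.98 V.

V ≈ 1.98 V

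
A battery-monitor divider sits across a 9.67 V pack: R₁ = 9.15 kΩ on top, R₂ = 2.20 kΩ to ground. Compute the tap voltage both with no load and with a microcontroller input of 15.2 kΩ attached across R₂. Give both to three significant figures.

Unloaded: 1.87 V; loaded: 1.68 V

Open-circuit: V = 9.67 × 2.20/(9.15 + 2.20) = 1.87 V.
With the load, R₂ becomes R₂‖R_L = 1.922 kΩ, so V = 9.67 × 1.922/11.07 = 1.68 V.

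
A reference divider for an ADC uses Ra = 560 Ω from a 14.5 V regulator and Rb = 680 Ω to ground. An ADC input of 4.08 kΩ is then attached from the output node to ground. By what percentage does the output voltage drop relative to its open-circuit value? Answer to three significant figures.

7.00 %

The divider's output (Thévenin) resistance is Ra‖Rb = 307.1 Ω.
Fractional drop under load = R_th/(R_th + R_L) = 307.1 / (307.1 + 4080) = 0.07000.
So the output falls by 7.00 %.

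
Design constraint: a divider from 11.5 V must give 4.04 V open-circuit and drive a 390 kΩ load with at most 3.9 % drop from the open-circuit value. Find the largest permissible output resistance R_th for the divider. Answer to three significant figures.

R_th ≤ 15.8 kΩ

Loading drop = R_th/(R_th + R_L) ≤ 0.0390, so R_th ≤ R_L · ε/(1−ε) = 390 kΩ × 0.0390/0.9610 = 15.8 kΩ.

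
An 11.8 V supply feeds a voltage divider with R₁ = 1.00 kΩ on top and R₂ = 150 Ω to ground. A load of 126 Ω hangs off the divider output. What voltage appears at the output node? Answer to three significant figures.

V_out ≈ 0.756 V

The load sits in parallel with R₂: R₂‖R_L = (150 × 126) / (150 + 126) = 68.48 Ω.
V_out = 11.8 × 68.48 / (1000 + 68.48) = 11.8 × 68.48/1068 = 0.756 V.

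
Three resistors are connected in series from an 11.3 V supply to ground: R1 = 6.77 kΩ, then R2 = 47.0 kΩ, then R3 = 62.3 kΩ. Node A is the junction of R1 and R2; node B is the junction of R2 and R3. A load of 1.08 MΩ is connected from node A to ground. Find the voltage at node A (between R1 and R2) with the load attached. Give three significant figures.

V ≈ 10.6 V

Below node A the series string R2+R3 = 109.3 kΩ sits in parallel with the 1080 kΩ load: 99.26 kΩ.
V_A = 11.3 × 99.26/(6.77 + 99.26) = 10.6 V.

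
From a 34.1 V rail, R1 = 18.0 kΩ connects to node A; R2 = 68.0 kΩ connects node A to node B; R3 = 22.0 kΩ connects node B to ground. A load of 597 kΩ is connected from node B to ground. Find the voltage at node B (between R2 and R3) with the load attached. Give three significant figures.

V ≈ 6.75 V

At node B, R3 is in parallel with the load: R3‖R_L = 21.22 kΩ.
Below node A the resistance is R2 + (R3‖R_L) = 89.22 kΩ, so V_A = 34.1 × 89.22/107.2 = 28.38 V.
Then V_B = V_A × (R3‖R_L)/(R2 + R3‖R_L) = 28.38 × 21.22/89.22 = 6.75 V.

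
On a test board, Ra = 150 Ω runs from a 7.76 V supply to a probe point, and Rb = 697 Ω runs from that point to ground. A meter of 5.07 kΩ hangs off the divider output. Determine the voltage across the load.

The load sits in parallel with Rb: Rb‖R_L = (697 × 5070) / (697 + 5070) = 612.8 Ω.
V_out = 7.76 × 612.8 / (150 + 612.8) = 7.76 × 612.8/762.8 = 6.23 V.

V_out ≈ 6.23 V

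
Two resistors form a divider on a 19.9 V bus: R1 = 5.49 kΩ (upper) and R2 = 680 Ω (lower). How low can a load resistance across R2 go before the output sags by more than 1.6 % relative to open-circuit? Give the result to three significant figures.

Output resistance R_th = R1‖R2 = (5490 × 680)/6170 = 605.1 Ω.
The fractional drop is R_th/(R_th + R_L); requiring this ≤ 0.0160 gives R_L ≥ R_th(1/0.0160 − 1) = 605.1 × 61.50 = 37.2 kΩ.

R_L(min) ≈ 37.2 kΩ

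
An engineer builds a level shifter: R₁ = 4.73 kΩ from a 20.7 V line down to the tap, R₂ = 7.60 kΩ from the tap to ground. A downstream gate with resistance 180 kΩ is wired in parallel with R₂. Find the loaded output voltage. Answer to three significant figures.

V_out ≈ 12.6 V

The load sits in parallel with R₂: R₂‖R_L = (7.60 × 180) / (7.60 + 180) = 7.292 kΩ.
V_out = 20.7 × 7.292 / (4.73 + 7.292) = 20.7 × 7.292/12.02 = 12.6 V.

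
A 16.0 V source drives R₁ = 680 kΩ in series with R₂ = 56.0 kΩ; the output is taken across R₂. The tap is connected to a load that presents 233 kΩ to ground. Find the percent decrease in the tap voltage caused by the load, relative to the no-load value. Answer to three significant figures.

The divider's output (Thévenin) resistance is R₁‖R₂ = 51.74 kΩ.
Fractional drop under load = R_th/(R_th + R_L) = 51.74 / (51.74 + 233) = 0.1817.
So the output falls by 18.2 %.

18.2 %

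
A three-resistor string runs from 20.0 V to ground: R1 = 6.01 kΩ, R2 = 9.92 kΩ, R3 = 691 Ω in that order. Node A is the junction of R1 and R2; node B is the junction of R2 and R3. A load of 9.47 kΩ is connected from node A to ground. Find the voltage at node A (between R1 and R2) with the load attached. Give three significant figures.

V ≈ 9.09 V

Below node A the series string R2+R3 = 10610 Ω sits in parallel with the 9470 Ω load: 5004 Ω.
V_A = 20.0 × 5004/(6010 + 5004) = 9.09 V.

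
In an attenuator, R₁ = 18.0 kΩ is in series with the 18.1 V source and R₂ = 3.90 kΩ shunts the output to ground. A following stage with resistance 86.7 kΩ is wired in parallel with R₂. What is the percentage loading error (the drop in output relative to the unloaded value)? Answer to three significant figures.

3.57 %

The divider's output (Thévenin) resistance is R₁‖R₂ = 3.205 kΩ.
Fractional drop under load = R_th/(R_th + R_L) = 3.205 / (3.205 + 86.7) = 0.03565.
So the output falls by 3.57 %.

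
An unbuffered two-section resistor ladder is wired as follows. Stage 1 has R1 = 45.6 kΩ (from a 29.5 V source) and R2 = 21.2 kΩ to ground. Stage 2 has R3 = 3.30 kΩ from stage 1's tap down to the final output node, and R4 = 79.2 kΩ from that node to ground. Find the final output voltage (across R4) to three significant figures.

V_out ≈ 7.65 V

Stage 2 presents R3+R4 = 82.50 kΩ as a load on stage 1's tap.
Stage 1's lower leg becomes R2‖(R3+R4) = 16.87 kΩ, so V_mid = 29.5 × 16.87/62.47 = 7.965 V.
Stage 2 is itself unloaded: V_out = V_mid × R4/(R3+R4) = 7.965 × 79.2/82.50 = 7.65 V.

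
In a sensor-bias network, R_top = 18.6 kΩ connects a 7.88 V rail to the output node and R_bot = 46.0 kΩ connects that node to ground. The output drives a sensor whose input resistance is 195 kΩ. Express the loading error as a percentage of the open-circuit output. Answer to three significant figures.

6.36 %

The divider's output (Thévenin) resistance is R_top‖R_bot = 13.24 kΩ.
Fractional drop under load = R_th/(R_th + R_L) = 13.24 / (13.24 + 195) = 0.06360.
So the output falls by 6.36 %.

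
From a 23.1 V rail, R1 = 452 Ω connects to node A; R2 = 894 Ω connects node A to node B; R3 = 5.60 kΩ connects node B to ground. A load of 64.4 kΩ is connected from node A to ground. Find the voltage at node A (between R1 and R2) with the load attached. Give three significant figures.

Below node A the series string R2+R3 = 6494 Ω sits in parallel with the 64400 Ω load: 5899 Ω.
V_A = 23.1 × 5899/(452 + 5899) = 21.5 V.

V ≈ 21.5 V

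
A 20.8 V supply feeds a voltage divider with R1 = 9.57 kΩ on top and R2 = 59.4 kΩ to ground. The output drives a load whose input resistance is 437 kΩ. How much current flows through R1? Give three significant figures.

I ≈ 0.336 mA

R2‖R_L = 52.29 kΩ, so the source sees R1 + R2‖R_L = 61.86 kΩ.
I = 20.8 V / 61.86 kΩ = 0.336 mA.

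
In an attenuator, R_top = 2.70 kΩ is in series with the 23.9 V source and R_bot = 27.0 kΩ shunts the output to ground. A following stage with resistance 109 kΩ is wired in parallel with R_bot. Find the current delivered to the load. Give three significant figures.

R_bot‖R_L = 21.64 kΩ; V_out = 23.9 × 21.64/24.34 = 21.25 V.
I_L = V_out / R_L = 21.25 / 109 kΩ = 0.195 mA.

I_L ≈ 0.195 mA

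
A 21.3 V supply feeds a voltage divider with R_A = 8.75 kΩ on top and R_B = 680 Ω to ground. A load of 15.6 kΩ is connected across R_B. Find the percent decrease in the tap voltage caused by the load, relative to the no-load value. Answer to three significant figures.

3.89 %

The divider's output (Thévenin) resistance is R_A‖R_B = 631.0 Ω.
Fractional drop under load = R_th/(R_th + R_L) = 631.0 / (631.0 + 15600) = 0.03887.
So the output falls by 3.89 %.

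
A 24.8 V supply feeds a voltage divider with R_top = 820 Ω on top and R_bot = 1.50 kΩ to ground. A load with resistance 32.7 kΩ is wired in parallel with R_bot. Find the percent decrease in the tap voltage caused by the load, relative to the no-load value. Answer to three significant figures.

The divider's output (Thévenin) resistance is R_top‖R_bot = 530.2 Ω.
Fractional drop under load = R_th/(R_th + R_L) = 530.2 / (530.2 + 32700) = 0.01595.
So the output falls by 1.60 %.

1.60 %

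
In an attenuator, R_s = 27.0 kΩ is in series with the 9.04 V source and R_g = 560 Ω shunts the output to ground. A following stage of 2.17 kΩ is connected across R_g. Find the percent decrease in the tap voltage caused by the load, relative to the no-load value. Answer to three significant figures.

Unloaded V = 9.04 × 560/27560 = 0.1837 V.
Loaded: R_g‖R_L = 445.1 Ω, giving V = 9.04 × 445.1/27450 = 0.1466 V.
Drop = (0.1837 − 0.1466) / 0.1837 = 20.2 %.

20.2 %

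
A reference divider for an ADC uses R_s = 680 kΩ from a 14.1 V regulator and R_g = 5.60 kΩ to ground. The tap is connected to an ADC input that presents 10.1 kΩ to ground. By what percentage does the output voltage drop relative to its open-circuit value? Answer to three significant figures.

35.5 %

Unloaded V = 14.1 × 5.60/685.6 = 0.1152 V.
Loaded: R_g‖R_L = 3.603 kΩ, giving V = 14.1 × 3.603/683.6 = 0.07431 V.
Drop = (0.1152 − 0.07431) / 0.1152 = 35.5 %.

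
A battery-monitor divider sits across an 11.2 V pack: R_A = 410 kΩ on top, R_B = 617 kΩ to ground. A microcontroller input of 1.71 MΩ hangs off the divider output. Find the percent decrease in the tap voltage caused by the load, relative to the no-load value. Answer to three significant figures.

12.6 %

Unloaded V = 11.2 × 617/1027 = 6.7287 V.
Loaded: R_B‖R_L = 453.4 kΩ, giving V = 11.2 × 453.4/863.4 = 5.8815 V.
Drop = (6.7287 − 5.8815) / 6.7287 = 12.6 %.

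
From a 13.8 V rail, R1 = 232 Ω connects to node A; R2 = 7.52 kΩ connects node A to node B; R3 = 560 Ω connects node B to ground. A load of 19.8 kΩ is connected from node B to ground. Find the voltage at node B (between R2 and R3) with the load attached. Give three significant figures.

At node B, R3 is in parallel with the load: R3‖R_L = 544.6 Ω.
Below node A the resistance is R2 + (R3‖R_L) = 8065 Ω, so V_A = 13.8 × 8065/8297 = 13.41 V.
Then V_B = V_A × (R3‖R_L)/(R2 + R3‖R_L) = 13.41 × 544.6/8065 = 0.906 V.

V ≈ 0.906 V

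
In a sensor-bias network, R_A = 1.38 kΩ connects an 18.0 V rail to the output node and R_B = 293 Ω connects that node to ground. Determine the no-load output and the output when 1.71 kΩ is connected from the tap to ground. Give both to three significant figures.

Unloaded: 3.15 V; loaded: 2.76 V

Open-circuit: V = 18.0 × 293/(1380 + 293) = 3.15 V.
With the load, R_B becomes R_B‖R_L = 250.1 Ω, so V = 18.0 × 250.1/1630 = 2.76 V.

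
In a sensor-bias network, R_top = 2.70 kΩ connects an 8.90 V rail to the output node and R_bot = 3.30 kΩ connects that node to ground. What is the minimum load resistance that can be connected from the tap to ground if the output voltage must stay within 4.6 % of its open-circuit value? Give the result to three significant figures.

R_L(min) ≈ 30.8 kΩ

Output resistance R_th = R_top‖R_bot = (2.70 × 3.30)/6.000 = 1.485 kΩ.
The fractional drop is R_th/(R_th + R_L); requiring this ≤ 0.0460 gives R_L ≥ R_th(1/0.0460 − 1) = 1.485 × 20.74 = 30.8 kΩ.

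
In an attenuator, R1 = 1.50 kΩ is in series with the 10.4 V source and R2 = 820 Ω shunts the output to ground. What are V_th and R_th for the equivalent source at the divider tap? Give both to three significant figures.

V_th = 3.68 V, R_th = 530 Ω

V_th is the open-circuit tap voltage: 10.4 × 820/(1500 + 820) = 3.68 V.
With the supply zeroed, R1 and R2 appear in parallel from the tap: R_th = R1‖R2 = (1500 × 820)/2320 = 530 Ω.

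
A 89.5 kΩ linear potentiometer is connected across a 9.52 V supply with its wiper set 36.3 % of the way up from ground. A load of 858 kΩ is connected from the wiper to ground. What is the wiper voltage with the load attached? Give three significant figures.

The wiper splits the pot into (1−α)R = 57.01 kΩ above and αR = 32.49 kΩ below.
Lower section ‖ load = 31.30 kΩ.
V_wiper = 9.52 × 31.30/(57.01 + 31.30) = 3.37 V.

V ≈ 3.37 V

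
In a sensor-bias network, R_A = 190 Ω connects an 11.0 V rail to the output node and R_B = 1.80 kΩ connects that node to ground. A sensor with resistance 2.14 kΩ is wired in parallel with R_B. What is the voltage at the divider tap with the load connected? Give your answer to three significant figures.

V_out ≈ 9.21 V

The load sits in parallel with R_B: R_B‖R_L = (1800 × 2140) / (1800 + 2140) = 977.7 Ω.
V_out = 11.0 × 977.7 / (190 + 977.7) = 11.0 × 977.7/1168 = 9.21 V.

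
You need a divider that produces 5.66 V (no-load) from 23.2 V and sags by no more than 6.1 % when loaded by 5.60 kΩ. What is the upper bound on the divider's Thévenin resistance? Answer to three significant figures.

R_th ≤ 364 Ω

Loading drop = R_th/(R_th + R_L) ≤ 0.0610, so R_th ≤ R_L · ε/(1−ε) = 5.60 kΩ × 0.0610/0.9390 = 364 Ω.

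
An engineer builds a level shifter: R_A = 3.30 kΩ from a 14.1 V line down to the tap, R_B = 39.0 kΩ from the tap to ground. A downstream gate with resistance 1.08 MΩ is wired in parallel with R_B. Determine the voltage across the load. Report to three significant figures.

The load sits in parallel with R_B: R_B‖R_L = (39.0 × 1080) / (39.0 + 1080) = 37.64 kΩ.
V_out = 14.1 × 37.64 / (3.30 + 37.64) = 14.1 × 37.64/40.94 = 13.0 V.
(Unloaded it would have been 13.0 V.)

V_out ≈ 13.0 V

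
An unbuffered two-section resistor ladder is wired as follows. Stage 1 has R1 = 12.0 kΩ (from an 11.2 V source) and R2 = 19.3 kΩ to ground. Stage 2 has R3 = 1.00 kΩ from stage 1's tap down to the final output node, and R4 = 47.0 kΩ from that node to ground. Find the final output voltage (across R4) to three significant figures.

V_out ≈ 5.86 V

Stage 2 presents R3+R4 = 48.00 kΩ as a load on stage 1's tap.
Stage 1's lower leg becomes R2‖(R3+R4) = 13.77 kΩ, so V_mid = 11.2 × 13.77/25.77 = 5.984 V.
Stage 2 is itself unloaded: V_out = V_mid × R4/(R3+R4) = 5.984 × 47.0/48.00 = 5.86 V.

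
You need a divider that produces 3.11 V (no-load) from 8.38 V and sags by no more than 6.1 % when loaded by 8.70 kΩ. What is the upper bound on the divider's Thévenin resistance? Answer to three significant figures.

R_th ≤ 565 Ω

Loading drop = R_th/(R_th + R_L) ≤ 0.0610, so R_th ≤ R_L · ε/(1−ε) = 8.70 kΩ × 0.0610/0.9390 = 565 Ω.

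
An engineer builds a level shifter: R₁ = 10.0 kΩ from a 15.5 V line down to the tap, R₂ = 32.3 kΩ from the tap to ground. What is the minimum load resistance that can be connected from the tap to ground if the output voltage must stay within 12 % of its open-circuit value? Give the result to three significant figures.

R_L(min) ≈ 56.0 kΩ

Output resistance R_th = R₁‖R₂ = (10.0 × 32.3)/42.30 = 7.636 kΩ.
The fractional drop is R_th/(R_th + R_L); requiring this ≤ 0.120 gives R_L ≥ R_th(1/0.120 − 1) = 7.636 × 7.333 = 56.0 kΩ.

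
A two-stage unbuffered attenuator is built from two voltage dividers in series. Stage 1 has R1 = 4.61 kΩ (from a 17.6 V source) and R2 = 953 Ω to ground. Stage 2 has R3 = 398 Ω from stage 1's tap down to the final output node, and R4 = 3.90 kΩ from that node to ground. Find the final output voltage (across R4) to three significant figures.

Stage 2 presents R3+R4 = 4298 Ω as a load on stage 1's tap.
Stage 1's lower leg becomes R2‖(R3+R4) = 780.0 Ω, so V_mid = 17.6 × 780.0/5390 = 2.547 V.
Stage 2 is itself unloaded: V_out = V_mid × R4/(R3+R4) = 2.547 × 3900/4298 = 2.31 V.

V_out ≈ 2.31 V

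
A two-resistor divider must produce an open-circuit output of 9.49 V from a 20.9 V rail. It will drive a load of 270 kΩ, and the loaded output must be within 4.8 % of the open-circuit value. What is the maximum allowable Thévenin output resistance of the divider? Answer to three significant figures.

R_th ≤ 13.6 kΩ

Loading drop = R_th/(R_th + R_L) ≤ 0.0480, so R_th ≤ R_L · ε/(1−ε) = 270 kΩ × 0.0480/0.9520 = 13.6 kΩ.
(Any R1, R2 with R2/(R1+R2) = 0.454 and R1‖R2 ≤ 13.6 kΩ will meet the spec.)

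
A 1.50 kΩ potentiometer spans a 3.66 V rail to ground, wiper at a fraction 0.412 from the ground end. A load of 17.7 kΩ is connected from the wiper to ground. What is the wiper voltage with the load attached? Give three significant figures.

V ≈ 1.48 V

The wiper splits the pot into (1−α)R = 882.0 Ω above and αR = 618.0 Ω below.
Lower section ‖ load = 597.2 Ω.
V_wiper = 3.66 × 597.2/(882.0 + 597.2) = 1.48 V.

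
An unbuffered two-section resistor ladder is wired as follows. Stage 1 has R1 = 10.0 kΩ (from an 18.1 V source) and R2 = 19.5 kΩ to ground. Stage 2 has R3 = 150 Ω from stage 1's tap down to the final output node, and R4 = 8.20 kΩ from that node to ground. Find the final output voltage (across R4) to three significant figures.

V_out ≈ 6.56 V

Stage 2 presents R3+R4 = 8350 Ω as a load on stage 1's tap.
Stage 1's lower leg becomes R2‖(R3+R4) = 5846 Ω, so V_mid = 18.1 × 5846/15850 = 6.678 V.
Stage 2 is itself unloaded: V_out = V_mid × R4/(R3+R4) = 6.678 × 8200/8350 = 6.56 V.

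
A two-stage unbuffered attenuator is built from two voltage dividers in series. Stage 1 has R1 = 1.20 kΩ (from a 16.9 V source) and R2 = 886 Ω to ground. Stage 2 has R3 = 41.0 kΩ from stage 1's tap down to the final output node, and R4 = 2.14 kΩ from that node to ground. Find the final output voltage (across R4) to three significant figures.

V_out ≈ 0.352 V

Stage 2 presents R3+R4 = 43140 Ω as a load on stage 1's tap.
Stage 1's lower leg becomes R2‖(R3+R4) = 868.2 Ω, so V_mid = 16.9 × 868.2/2068 = 7.094 V.
Stage 2 is itself unloaded: V_out = V_mid × R4/(R3+R4) = 7.094 × 2140/43140 = 0.352 V.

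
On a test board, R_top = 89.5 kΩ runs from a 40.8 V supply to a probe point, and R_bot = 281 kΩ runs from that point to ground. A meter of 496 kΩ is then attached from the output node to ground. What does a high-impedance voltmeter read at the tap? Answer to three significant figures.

The load sits in parallel with R_bot: R_bot‖R_L = (281 × 496) / (281 + 496) = 179.4 kΩ.
V_out = 40.8 × 179.4 / (89.5 + 179.4) = 40.8 × 179.4/268.9 = 27.2 V.
(Unloaded it would have been 30.9 V.)

V_out ≈ 27.2 V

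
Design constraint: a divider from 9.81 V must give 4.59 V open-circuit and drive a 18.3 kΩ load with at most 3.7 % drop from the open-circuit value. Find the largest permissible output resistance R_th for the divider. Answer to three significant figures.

R_th ≤ 703 Ω

Loading drop = R_th/(R_th + R_L) ≤ 0.0370, so R_th ≤ R_L · ε/(1−ε) = 18.3 kΩ × 0.0370/0.9630 = 703 Ω.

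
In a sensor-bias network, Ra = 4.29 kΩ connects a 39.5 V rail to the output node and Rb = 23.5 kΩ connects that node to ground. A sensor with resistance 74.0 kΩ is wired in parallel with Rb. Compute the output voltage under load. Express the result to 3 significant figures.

The load sits in parallel with Rb: Rb‖R_L = (23.5 × 74.0) / (23.5 + 74.0) = 17.84 kΩ.
V_out = 39.5 × 17.84 / (4.29 + 17.84) = 39.5 × 17.84/22.13 = 31.8 V.
(Unloaded it would have been 33.4 V.)

V_out ≈ 31.8 V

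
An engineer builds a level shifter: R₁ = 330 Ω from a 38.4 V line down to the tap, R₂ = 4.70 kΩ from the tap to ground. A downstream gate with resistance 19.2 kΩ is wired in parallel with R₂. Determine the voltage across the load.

V_out ≈ 35.3 V

The load sits in parallel with R₂: R₂‖R_L = (4700 × 19200) / (4700 + 19200) = 3776 Ω.
V_out = 38.4 × 3776 / (330 + 3776) = 38.4 × 3776/4106 = 35.3 V.
(Unloaded it would have been 35.9 V.)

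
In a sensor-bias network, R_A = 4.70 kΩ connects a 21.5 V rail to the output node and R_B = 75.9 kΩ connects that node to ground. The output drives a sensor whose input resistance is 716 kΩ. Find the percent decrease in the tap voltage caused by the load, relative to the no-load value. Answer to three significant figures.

The divider's output (Thévenin) resistance is R_A‖R_B = 4.426 kΩ.
Fractional drop under load = R_th/(R_th + R_L) = 4.426 / (4.426 + 716) = 0.006143.
So the output falls by 0.614 %.

0.614 %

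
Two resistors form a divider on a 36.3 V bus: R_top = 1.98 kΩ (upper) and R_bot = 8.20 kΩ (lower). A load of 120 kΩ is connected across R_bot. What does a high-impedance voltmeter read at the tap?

The load sits in parallel with R_bot: R_bot‖R_L = (8.20 × 120) / (8.20 + 120) = 7.676 kΩ.
V_out = 36.3 × 7.676 / (1.98 + 7.676) = 36.3 × 7.676/9.656 = 28.9 V.
(Unloaded it would have been 29.2 V.)

V_out ≈ 28.9 V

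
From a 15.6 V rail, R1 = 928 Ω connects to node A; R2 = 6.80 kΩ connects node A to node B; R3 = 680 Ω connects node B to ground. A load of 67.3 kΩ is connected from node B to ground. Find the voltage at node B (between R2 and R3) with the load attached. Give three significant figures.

At node B, R3 is in parallel with the load: R3‖R_L = 673.2 Ω.
Below node A the resistance is R2 + (R3‖R_L) = 7473 Ω, so V_A = 15.6 × 7473/8401 = 13.88 V.
Then V_B = V_A × (R3‖R_L)/(R2 + R3‖R_L) = 13.88 × 673.2/7473 = 1.25 V.

V ≈ 1.25 V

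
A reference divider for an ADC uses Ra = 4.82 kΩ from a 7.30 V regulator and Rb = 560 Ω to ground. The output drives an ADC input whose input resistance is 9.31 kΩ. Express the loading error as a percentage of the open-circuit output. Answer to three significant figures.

The divider's output (Thévenin) resistance is Ra‖Rb = 501.7 Ω.
Fractional drop under load = R_th/(R_th + R_L) = 501.7 / (501.7 + 9310) = 0.05113.
So the output falls by 5.11 %.

5.11 %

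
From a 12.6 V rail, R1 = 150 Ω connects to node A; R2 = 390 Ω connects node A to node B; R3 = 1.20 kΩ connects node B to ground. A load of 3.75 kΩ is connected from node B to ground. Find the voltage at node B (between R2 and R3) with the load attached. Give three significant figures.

At node B, R3 is in parallel with the load: R3‖R_L = 909.1 Ω.
Below node A the resistance is R2 + (R3‖R_L) = 1299 Ω, so V_A = 12.6 × 1299/1449 = 11.30 V.
Then V_B = V_A × (R3‖R_L)/(R2 + R3‖R_L) = 11.30 × 909.1/1299 = 7.90 V.

V ≈ 7.90 V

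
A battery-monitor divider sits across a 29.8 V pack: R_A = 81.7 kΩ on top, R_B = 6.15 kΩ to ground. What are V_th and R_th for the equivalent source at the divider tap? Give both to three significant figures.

V_th = 2.09 V, R_th = 5.72 kΩ

V_th is the open-circuit tap voltage: 29.8 × 6.15/(81.7 + 6.15) = 2.09 V.
With the supply zeroed, R_A and R_B appear in parallel from the tap: R_th = R_A‖R_B = (81.7 × 6.15)/87.85 = 5.72 kΩ.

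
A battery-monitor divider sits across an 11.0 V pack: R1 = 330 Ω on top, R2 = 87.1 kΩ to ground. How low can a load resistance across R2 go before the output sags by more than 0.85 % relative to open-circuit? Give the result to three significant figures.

R_L(min) ≈ 38.3 kΩ

Output resistance R_th = R1‖R2 = (330 × 87100)/87430 = 328.8 Ω.
The fractional drop is R_th/(R_th + R_L); requiring this ≤ 0.00850 gives R_L ≥ R_th(1/0.00850 − 1) = 328.8 × 116.6 = 38.3 kΩ.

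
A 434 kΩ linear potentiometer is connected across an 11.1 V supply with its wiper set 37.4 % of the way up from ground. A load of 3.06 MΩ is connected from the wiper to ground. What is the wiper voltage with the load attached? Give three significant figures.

V ≈ 4.02 V

The wiper splits the pot into (1−α)R = 271.7 kΩ above and αR = 162.3 kΩ below.
Lower section ‖ load = 154.1 kΩ.
V_wiper = 11.1 × 154.1/(271.7 + 154.1) = 4.02 V.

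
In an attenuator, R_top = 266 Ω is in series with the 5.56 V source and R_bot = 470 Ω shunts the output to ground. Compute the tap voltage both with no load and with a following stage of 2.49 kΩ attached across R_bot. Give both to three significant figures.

Unloaded: 3.55 V; loaded: 3.32 V

Open-circuit: V = 5.56 × 470/(266 + 470) = 3.55 V.
With the load, R_bot becomes R_bot‖R_L = 395.4 Ω, so V = 5.56 × 395.4/661.4 = 3.32 V.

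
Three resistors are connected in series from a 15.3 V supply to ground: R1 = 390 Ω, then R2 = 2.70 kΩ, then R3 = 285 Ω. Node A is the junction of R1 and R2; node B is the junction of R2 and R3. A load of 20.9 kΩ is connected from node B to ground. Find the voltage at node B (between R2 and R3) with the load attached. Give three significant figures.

V ≈ 1.28 V

At node B, R3 is in parallel with the load: R3‖R_L = 281.2 Ω.
Below node A the resistance is R2 + (R3‖R_L) = 2981 Ω, so V_A = 15.3 × 2981/3371 = 13.53 V.
Then V_B = V_A × (R3‖R_L)/(R2 + R3‖R_L) = 13.53 × 281.2/2981 = 1.28 V.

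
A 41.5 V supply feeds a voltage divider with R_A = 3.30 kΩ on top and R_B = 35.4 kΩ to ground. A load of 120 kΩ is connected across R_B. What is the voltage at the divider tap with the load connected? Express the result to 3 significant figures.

The load sits in parallel with R_B: R_B‖R_L = (35.4 × 120) / (35.4 + 120) = 27.34 kΩ.
V_out = 41.5 × 27.34 / (3.30 + 27.34) = 41.5 × 27.34/30.64 = 37.0 V.

V_out ≈ 37.0 V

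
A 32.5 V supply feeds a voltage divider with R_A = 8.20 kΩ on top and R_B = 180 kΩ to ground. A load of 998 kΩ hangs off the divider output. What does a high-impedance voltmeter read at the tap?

V_out ≈ 30.8 V

The load sits in parallel with R_B: R_B‖R_L = (180 × 998) / (180 + 998) = 152.5 kΩ.
V_out = 32.5 × 152.5 / (8.20 + 152.5) = 32.5 × 152.5/160.7 = 30.8 V.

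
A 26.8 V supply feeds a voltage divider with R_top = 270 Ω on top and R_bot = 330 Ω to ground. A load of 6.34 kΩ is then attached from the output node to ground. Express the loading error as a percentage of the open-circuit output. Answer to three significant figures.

2.29 %

The divider's output (Thévenin) resistance is R_top‖R_bot = 148.5 Ω.
Fractional drop under load = R_th/(R_th + R_L) = 148.5 / (148.5 + 6340) = 0.02289.
So the output falls by 2.29 %.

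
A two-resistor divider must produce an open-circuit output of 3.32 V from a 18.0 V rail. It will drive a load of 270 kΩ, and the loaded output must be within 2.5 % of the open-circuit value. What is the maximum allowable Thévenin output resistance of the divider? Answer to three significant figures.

R_th ≤ 6.92 kΩ

Loading drop = R_th/(R_th + R_L) ≤ 0.0250, so R_th ≤ R_L · ε/(1−ε) = 270 kΩ × 0.0250/0.9750 = 6.92 kΩ.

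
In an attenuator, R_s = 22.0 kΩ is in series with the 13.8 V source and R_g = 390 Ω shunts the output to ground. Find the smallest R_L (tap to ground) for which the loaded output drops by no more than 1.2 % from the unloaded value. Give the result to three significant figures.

Output resistance R_th = R_s‖R_g = (22000 × 390)/22390 = 383.2 Ω.
The fractional drop is R_th/(R_th + R_L); requiring this ≤ 0.0120 gives R_L ≥ R_th(1/0.0120 − 1) = 383.2 × 82.33 = 31.6 kΩ.

R_L(min) ≈ 31.6 kΩ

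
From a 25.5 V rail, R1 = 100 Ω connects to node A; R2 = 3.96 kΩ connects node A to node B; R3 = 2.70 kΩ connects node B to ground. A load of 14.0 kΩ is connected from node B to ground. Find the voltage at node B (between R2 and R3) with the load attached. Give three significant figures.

V ≈ 9.13 V

At node B, R3 is in parallel with the load: R3‖R_L = 2263 Ω.
Below node A the resistance is R2 + (R3‖R_L) = 6223 Ω, so V_A = 25.5 × 6223/6323 = 25.10 V.
Then V_B = V_A × (R3‖R_L)/(R2 + R3‖R_L) = 25.10 × 2263/6223 = 9.13 V.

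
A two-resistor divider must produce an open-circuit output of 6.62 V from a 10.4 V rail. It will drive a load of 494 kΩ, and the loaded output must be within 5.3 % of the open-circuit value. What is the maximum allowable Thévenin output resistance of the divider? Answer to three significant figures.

R_th ≤ 27.6 kΩ

Loading drop = R_th/(R_th + R_L) ≤ 0.0530, so R_th ≤ R_L · ε/(1−ε) = 494 kΩ × 0.0530/0.9470 = 27.6 kΩ.
(Any R1, R2 with R2/(R1+R2) = 0.637 and R1‖R2 ≤ 27.6 kΩ will meet the spec.)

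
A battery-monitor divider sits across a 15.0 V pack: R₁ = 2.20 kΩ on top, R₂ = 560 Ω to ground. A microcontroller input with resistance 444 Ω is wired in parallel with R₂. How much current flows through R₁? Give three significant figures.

I ≈ 6.13 mA

R₂‖R_L = 247.6 Ω, so the source sees R₁ + R₂‖R_L = 2448 Ω.
I = 15.0 V / 2448 Ω = 6.13 mA.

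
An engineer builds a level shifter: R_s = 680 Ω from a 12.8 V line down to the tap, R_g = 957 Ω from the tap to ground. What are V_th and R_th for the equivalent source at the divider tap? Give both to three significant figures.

V_th = 7.48 V, R_th = 398 Ω

V_th is the open-circuit tap voltage: 12.8 × 957/(680 + 957) = 7.48 V.
With the supply zeroed, R_s and R_g appear in parallel from the tap: R_th = R_s‖R_g = (680 × 957)/1637 = 398 Ω.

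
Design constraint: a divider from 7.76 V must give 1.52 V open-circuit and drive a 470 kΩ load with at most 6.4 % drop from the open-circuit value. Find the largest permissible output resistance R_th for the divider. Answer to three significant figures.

R_th ≤ 32.1 kΩ

Loading drop = R_th/(R_th + R_L) ≤ 0.0640, so R_th ≤ R_L · ε/(1−ε) = 470 kΩ × 0.0640/0.9360 = 32.1 kΩ.
(Any R1, R2 with R2/(R1+R2) = 0.196 and R1‖R2 ≤ 32.1 kΩ will meet the spec.)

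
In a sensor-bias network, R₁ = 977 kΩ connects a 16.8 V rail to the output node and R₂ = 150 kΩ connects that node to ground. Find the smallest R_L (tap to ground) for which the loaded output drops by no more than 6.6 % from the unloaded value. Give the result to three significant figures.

Output resistance R_th = R₁‖R₂ = (977 × 150)/1127 = 130.0 kΩ.
The fractional drop is R_th/(R_th + R_L); requiring this ≤ 0.0660 gives R_L ≥ R_th(1/0.0660 − 1) = 130.0 × 14.15 = 1.84 MΩ.

R_L(min) ≈ 1.84 MΩ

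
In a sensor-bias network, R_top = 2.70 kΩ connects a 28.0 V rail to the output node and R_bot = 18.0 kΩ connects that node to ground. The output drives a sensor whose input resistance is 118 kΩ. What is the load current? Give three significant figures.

R_bot‖R_L = 15.62 kΩ; V_out = 28.0 × 15.62/18.32 = 23.87 V.
I_L = V_out / R_L = 23.87 / 118 kΩ = 0.202 mA.

I_L ≈ 0.202 mA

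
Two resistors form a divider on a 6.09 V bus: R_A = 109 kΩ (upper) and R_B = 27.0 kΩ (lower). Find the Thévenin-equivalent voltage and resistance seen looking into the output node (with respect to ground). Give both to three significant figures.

V_th = 1.21 V, R_th = 21.6 kΩ

V_th is the open-circuit tap voltage: 6.09 × 27.0/(109 + 27.0) = 1.21 V.
With the supply zeroed, R_A and R_B appear in parallel from the tap: R_th = R_A‖R_B = (109 × 27.0)/136.0 = 21.6 kΩ.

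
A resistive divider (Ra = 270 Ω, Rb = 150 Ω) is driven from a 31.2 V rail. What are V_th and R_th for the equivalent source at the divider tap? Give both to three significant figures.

V_th is the open-circuit tap voltage: 31.2 × 150/(270 + 150) = 11.1 V.
With the supply zeroed, Ra and Rb appear in parallel from the tap: R_th = Ra‖Rb = (270 × 150)/420.0 = 96.4 Ω.

V_th = 11.1 V, R_th = 96.4 Ω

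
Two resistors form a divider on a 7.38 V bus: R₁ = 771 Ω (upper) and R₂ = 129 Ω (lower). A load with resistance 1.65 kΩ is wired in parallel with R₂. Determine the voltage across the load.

V_out ≈ 0.991 V

The load sits in parallel with R₂: R₂‖R_L = (129 × 1650) / (129 + 1650) = 119.6 Ω.
V_out = 7.38 × 119.6 / (771 + 119.6) = 7.38 × 119.6/890.6 = 0.991 V.
(Unloaded it would have been 1.06 V.)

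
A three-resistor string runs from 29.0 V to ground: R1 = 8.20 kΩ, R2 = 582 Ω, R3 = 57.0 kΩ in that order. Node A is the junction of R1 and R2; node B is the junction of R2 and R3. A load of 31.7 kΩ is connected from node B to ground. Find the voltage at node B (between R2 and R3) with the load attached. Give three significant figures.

V ≈ 20.3 V

At node B, R3 is in parallel with the load: R3‖R_L = 20370 Ω.
Below node A the resistance is R2 + (R3‖R_L) = 20950 Ω, so V_A = 29.0 × 20950/29150 = 20.84 V.
Then V_B = V_A × (R3‖R_L)/(R2 + R3‖R_L) = 20.84 × 20370/20950 = 20.3 V.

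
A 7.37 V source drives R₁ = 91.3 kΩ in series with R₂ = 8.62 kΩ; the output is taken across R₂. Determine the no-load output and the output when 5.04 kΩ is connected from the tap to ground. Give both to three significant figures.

Open-circuit: V = 7.37 × 8.62/(91.3 + 8.62) = 0.636 V.
With the load, R₂ becomes R₂‖R_L = 3.180 kΩ, so V = 7.37 × 3.180/94.48 = 0.248 V.

Unloaded: 0.636 V; loaded: 0.248 V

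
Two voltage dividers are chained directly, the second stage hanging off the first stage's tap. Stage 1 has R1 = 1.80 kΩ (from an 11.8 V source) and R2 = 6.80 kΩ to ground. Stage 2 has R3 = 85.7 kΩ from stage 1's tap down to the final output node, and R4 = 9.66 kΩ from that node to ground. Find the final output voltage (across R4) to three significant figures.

Stage 2 presents R3+R4 = 95.36 kΩ as a load on stage 1's tap.
Stage 1's lower leg becomes R2‖(R3+R4) = 6.347 kΩ, so V_mid = 11.8 × 6.347/8.147 = 9.193 V.
Stage 2 is itself unloaded: V_out = V_mid × R4/(R3+R4) = 9.193 × 9.66/95.36 = 0.931 V.

V_out ≈ 0.931 V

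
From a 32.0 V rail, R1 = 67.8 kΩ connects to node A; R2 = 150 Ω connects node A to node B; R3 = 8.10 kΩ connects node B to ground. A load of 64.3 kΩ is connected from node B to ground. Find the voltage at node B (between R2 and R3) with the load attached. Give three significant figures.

At node B, R3 is in parallel with the load: R3‖R_L = 7194 Ω.
Below node A the resistance is R2 + (R3‖R_L) = 7344 Ω, so V_A = 32.0 × 7344/75140 = 3.127 V.
Then V_B = V_A × (R3‖R_L)/(R2 + R3‖R_L) = 3.127 × 7194/7344 = 3.06 V.

V ≈ 3.06 V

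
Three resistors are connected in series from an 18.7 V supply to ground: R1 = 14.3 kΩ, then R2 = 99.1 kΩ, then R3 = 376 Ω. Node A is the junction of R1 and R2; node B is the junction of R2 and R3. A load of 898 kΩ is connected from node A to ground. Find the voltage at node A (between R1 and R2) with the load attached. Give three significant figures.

V ≈ 16.1 V

Below node A the series string R2+R3 = 99480 Ω sits in parallel with the 898000 Ω load: 89560 Ω.
V_A = 18.7 × 89560/(14300 + 89560) = 16.1 V.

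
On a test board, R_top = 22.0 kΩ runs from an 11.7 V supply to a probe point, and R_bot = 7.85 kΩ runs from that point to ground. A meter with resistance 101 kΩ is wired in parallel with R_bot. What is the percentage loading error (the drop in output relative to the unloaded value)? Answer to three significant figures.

The divider's output (Thévenin) resistance is R_top‖R_bot = 5.786 kΩ.
Fractional drop under load = R_th/(R_th + R_L) = 5.786 / (5.786 + 101) = 0.05418.
So the output falls by 5.42 %.

5.42 %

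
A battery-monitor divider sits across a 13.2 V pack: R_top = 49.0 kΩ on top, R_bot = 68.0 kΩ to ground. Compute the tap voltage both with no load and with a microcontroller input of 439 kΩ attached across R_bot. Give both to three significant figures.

Open-circuit: V = 13.2 × 68.0/(49.0 + 68.0) = 7.67 V.
With the load, R_bot becomes R_bot‖R_L = 58.88 kΩ, so V = 13.2 × 58.88/107.9 = 7.20 V.

Unloaded: 7.67 V; loaded: 7.20 V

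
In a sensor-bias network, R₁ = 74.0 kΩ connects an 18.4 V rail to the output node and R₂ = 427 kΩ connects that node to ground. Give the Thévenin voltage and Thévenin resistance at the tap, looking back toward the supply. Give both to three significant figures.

V_th = 15.7 V, R_th = 63.1 kΩ

V_th is the open-circuit tap voltage: 18.4 × 427/(74.0 + 427) = 15.7 V.
With the supply zeroed, R₁ and R₂ appear in parallel from the tap: R_th = R₁‖R₂ = (74.0 × 427)/501.0 = 63.1 kΩ.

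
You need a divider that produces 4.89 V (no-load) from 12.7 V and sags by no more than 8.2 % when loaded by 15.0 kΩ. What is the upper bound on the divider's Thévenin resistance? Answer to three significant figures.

R_th ≤ 1.34 kΩ

Loading drop = R_th/(R_th + R_L) ≤ 0.0820, so R_th ≤ R_L · ε/(1−ε) = 15.0 kΩ × 0.0820/0.9180 = 1.34 kΩ.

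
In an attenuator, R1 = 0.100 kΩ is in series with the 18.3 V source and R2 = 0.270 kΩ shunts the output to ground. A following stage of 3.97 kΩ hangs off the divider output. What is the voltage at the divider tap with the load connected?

V_out ≈ 13.1 V

The load sits in parallel with R2: R2‖R_L = (270 × 3970) / (270 + 3970) = 252.8 Ω.
V_out = 18.3 × 252.8 / (100 + 252.8) = 18.3 × 252.8/352.8 = 13.1 V.
(Unloaded it would have been 13.4 V.)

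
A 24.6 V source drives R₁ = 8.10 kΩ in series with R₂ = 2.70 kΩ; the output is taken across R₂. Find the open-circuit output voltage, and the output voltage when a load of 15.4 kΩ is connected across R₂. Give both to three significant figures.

Unloaded: 6.15 V; loaded: 5.44 V

Open-circuit: V = 24.6 × 2.70/(8.10 + 2.70) = 6.15 V.
With the load, R₂ becomes R₂‖R_L = 2.297 kΩ, so V = 24.6 × 2.297/10.40 = 5.44 V.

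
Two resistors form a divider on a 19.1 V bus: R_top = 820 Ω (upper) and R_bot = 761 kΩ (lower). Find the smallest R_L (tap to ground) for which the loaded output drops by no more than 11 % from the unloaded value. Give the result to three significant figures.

Output resistance R_th = R_top‖R_bot = (820 × 761000)/761800 = 819.1 Ω.
The fractional drop is R_th/(R_th + R_L); requiring this ≤ 0.110 gives R_L ≥ R_th(1/0.110 − 1) = 819.1 × 8.091 = 6.63 kΩ.

R_L(min) ≈ 6.63 kΩ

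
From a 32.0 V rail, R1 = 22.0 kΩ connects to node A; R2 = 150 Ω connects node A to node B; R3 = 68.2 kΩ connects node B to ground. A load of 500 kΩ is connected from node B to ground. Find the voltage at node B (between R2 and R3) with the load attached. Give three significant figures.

V ≈ 23.4 V

At node B, R3 is in parallel with the load: R3‖R_L = 60010 Ω.
Below node A the resistance is R2 + (R3‖R_L) = 60160 Ω, so V_A = 32.0 × 60160/82160 = 23.43 V.
Then V_B = V_A × (R3‖R_L)/(R2 + R3‖R_L) = 23.43 × 60010/60160 = 23.4 V.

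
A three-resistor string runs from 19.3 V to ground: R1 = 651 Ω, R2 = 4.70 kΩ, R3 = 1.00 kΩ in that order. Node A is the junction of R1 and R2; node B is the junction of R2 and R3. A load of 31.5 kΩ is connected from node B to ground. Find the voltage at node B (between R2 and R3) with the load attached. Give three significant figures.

V ≈ 2.96 V

At node B, R3 is in parallel with the load: R3‖R_L = 969.2 Ω.
Below node A the resistance is R2 + (R3‖R_L) = 5669 Ω, so V_A = 19.3 × 5669/6320 = 17.31 V.
Then V_B = V_A × (R3‖R_L)/(R2 + R3‖R_L) = 17.31 × 969.2/5669 = 2.96 V.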